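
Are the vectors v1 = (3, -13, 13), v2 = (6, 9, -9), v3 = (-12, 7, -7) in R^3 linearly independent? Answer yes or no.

Form the matrix with these vectors as rows and row reduce.
R2 ← R2 − (2)·R1: [0, 35, -35]
R3 ← R3 + (4)·R1: [0, -45, 45]
R3 ← R3 + (9/7)·R2: [0, 0, 0]
2 nonzero rows, so the 3 vectors span a space of dimension 2.
Since 2 < 3, the vectors are linearly dependent.

no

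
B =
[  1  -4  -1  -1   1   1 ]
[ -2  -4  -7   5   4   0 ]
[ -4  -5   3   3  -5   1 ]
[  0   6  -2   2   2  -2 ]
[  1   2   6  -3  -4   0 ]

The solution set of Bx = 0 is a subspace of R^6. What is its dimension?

Row reduce to echelon form.
R2 ← R2 + (2)·R1: [0, -12, -9, 3, 6, 2]
R3 ← R3 + (4)·R1: [0, -21, -1, -1, -1, 5]
R5 ← R5 − R1: [0, 6, 7, -2, -5, -1]
R3 ← R3 − (7/4)·R2: [0, 0, 59/4, -25/4, -23/2, 3/2]
R4 ← R4 + (1/2)·R2: [0, 0, -13/2, 7/2, 5, -1]
R5 ← R5 + (1/2)·R2: [0, 0, 5/2, -1/2, -2, 0]
R4 ← R4 + (26/59)·R3: [0, 0, 0, 44/59, -4/59, -20/59]
R5 ← R5 − (10/59)·R3: [0, 0, 0, 33/59, -3/59, -15/59]
R5 ← R5 − (3/4)·R4: [0, 0, 0, 0, 0, 0]
4 nonzero rows, so rank(B) = 4.
B has 6 columns; by rank–nullity, nullity = 6 − 4 = 2.

2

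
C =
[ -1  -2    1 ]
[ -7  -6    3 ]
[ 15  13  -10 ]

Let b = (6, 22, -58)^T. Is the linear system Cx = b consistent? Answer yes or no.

Row reduce the augmented matrix [C | b].
R2 ← R2 − (7)·R1: [0, 8, -4, -20]
R3 ← R3 + (15)·R1: [0, -17, 5, 32]
R3 ← R3 + (17/8)·R2: [0, 0, -7/2, -21/2]
The echelon form has 3 nonzero rows, and every pivot lies in the first 3 columns, so rank(C) = rank([C|b]) = 3.
The system is consistent.

yes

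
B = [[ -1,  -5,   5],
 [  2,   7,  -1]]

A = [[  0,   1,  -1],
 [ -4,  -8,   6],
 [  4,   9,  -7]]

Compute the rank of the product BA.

2

First compute BA:
[[ 40,  84, -64],
 [-32, -63,  47]]
Now row reduce the product.
R2 ← R2 + (4/5)·R1: [0, 21/5, -21/5]
2 nonzero rows, so rank(BA) = 2.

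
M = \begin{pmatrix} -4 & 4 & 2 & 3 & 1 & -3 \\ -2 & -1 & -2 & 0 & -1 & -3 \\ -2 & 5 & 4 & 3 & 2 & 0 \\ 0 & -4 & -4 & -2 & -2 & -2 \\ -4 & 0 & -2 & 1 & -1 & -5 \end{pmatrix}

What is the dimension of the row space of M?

2

Row reduce to echelon form.
R2 ← R2 − (1/2)·R1: [0, -3, -3, -3/2, -3/2, -3/2]
R3 ← R3 − (1/2)·R1: [0, 3, 3, 3/2, 3/2, 3/2]
R5 ← R5 − R1: [0, -4, -4, -2, -2, -2]
R3 ← R3 + R2: [0, 0, 0, 0, 0, 0]
R4 ← R4 − (4/3)·R2: [0, 0, 0, 0, 0, 0]
R5 ← R5 − (4/3)·R2: [0, 0, 0, 0, 0, 0]
Echelon form has 2 nonzero rows, so rank(M) = 2.
The row space has dimension equal to the rank: 2.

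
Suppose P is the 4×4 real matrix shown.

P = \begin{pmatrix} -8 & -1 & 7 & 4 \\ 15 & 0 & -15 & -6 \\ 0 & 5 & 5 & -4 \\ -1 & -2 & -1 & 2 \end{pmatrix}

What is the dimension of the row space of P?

Row reduce to echelon form.
R2 ← R2 + (15/8)·R1: [0, -15/8, -15/8, 3/2]
R4 ← R4 − (1/8)·R1: [0, -15/8, -15/8, 3/2]
R3 ← R3 + (8/3)·R2: [0, 0, 0, 0]
R4 ← R4 − R2: [0, 0, 0, 0]
Echelon form has 2 nonzero rows, so rank(P) = 2.
The row space has dimension equal to the rank: 2.

2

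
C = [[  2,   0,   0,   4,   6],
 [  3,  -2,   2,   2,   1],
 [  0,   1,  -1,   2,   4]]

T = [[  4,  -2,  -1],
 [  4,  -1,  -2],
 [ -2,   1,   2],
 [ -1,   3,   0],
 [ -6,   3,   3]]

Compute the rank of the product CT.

First compute CT:
[[-32,  26,  16],
 [ -8,   7,   8],
 [-20,  16,   8]]
Now row reduce the product.
R2 ← R2 − (1/4)·R1: [0, 1/2, 4]
R3 ← R3 − (5/8)·R1: [0, -1/4, -2]
R3 ← R3 + (1/2)·R2: [0, 0, 0]
2 nonzero rows, so rank(CT) = 2.

2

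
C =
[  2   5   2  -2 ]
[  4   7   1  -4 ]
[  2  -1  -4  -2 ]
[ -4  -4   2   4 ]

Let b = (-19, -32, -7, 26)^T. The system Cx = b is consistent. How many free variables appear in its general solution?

Row reduce the augmented matrix [C | b].
R2 ← R2 − (2)·R1: [0, -3, -3, 0, 6]
R3 ← R3 − R1: [0, -6, -6, 0, 12]
R4 ← R4 + (2)·R1: [0, 6, 6, 0, -12]
R3 ← R3 − (2)·R2: [0, 0, 0, 0, 0]
R4 ← R4 + (2)·R2: [0, 0, 0, 0, 0]
The echelon form has 2 nonzero rows, and every pivot lies in the first 4 columns, so rank(C) = rank([C|b]) = 2.
The system is consistent.
Free variables = (unknowns) − (rank) = 4 − 2 = 2.

2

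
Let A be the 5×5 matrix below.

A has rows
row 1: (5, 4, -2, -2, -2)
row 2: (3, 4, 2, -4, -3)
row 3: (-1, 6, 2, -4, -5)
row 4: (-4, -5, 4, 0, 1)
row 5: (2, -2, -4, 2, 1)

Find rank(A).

4

Row reduce to echelon form.
R2 ← R2 − (3/5)·R1: [0, 8/5, 16/5, -14/5, -9/5]
R3 ← R3 + (1/5)·R1: [0, 34/5, 8/5, -22/5, -27/5]
R4 ← R4 + (4/5)·R1: [0, -9/5, 12/5, -8/5, -3/5]
R5 ← R5 − (2/5)·R1: [0, -18/5, -16/5, 14/5, 9/5]
R3 ← R3 − (17/4)·R2: [0, 0, -12, 15/2, 9/4]
R4 ← R4 + (9/8)·R2: [0, 0, 6, -19/4, -21/8]
R5 ← R5 + (9/4)·R2: [0, 0, 4, -7/2, -9/4]
R4 ← R4 + (1/2)·R3: [0, 0, 0, -1, -3/2]
R5 ← R5 + (1/3)·R3: [0, 0, 0, -1, -3/2]
R5 ← R5 − R4: [0, 0, 0, 0, 0]
Echelon form has 4 nonzero rows, so rank(A) = 4.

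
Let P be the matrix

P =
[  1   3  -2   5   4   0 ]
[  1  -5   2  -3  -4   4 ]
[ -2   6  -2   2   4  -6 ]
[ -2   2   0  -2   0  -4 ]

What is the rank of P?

2

Row reduce to echelon form.
R2 ← R2 − R1: [0, -8, 4, -8, -8, 4]
R3 ← R3 + (2)·R1: [0, 12, -6, 12, 12, -6]
R4 ← R4 + (2)·R1: [0, 8, -4, 8, 8, -4]
R3 ← R3 + (3/2)·R2: [0, 0, 0, 0, 0, 0]
R4 ← R4 + R2: [0, 0, 0, 0, 0, 0]
Echelon form has 2 nonzero rows, so rank(P) = 2.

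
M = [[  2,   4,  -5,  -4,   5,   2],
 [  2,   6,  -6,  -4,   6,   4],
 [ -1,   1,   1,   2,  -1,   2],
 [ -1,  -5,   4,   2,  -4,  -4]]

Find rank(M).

2

Row reduce to echelon form.
R2 ← R2 − R1: [0, 2, -1, 0, 1, 2]
R3 ← R3 + (1/2)·R1: [0, 3, -3/2, 0, 3/2, 3]
R4 ← R4 + (1/2)·R1: [0, -3, 3/2, 0, -3/2, -3]
R3 ← R3 − (3/2)·R2: [0, 0, 0, 0, 0, 0]
R4 ← R4 + (3/2)·R2: [0, 0, 0, 0, 0, 0]
Echelon form has 2 nonzero rows, so rank(M) = 2.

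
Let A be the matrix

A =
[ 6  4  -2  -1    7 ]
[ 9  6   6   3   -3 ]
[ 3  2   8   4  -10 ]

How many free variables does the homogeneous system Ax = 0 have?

3

Row reduce to echelon form.
R2 ← R2 − (3/2)·R1: [0, 0, 9, 9/2, -27/2]
R3 ← R3 − (1/2)·R1: [0, 0, 9, 9/2, -27/2]
R3 ← R3 − R2: [0, 0, 0, 0, 0]
2 nonzero rows, so rank(A) = 2.
A has 5 columns; by rank–nullity, nullity = 5 − 2 = 3.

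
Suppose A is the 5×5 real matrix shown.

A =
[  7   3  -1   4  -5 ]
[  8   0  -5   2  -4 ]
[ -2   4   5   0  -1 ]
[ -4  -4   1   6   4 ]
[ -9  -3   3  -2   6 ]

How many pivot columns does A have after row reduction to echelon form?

3

Row reduce to echelon form.
R2 ← R2 − (8/7)·R1: [0, -24/7, -27/7, -18/7, 12/7]
R3 ← R3 + (2/7)·R1: [0, 34/7, 33/7, 8/7, -17/7]
R4 ← R4 + (4/7)·R1: [0, -16/7, 3/7, 58/7, 8/7]
R5 ← R5 + (9/7)·R1: [0, 6/7, 12/7, 22/7, -3/7]
R3 ← R3 + (17/12)·R2: [0, 0, -3/4, -5/2, 0]
R4 ← R4 − (2/3)·R2: [0, 0, 3, 10, 0]
R5 ← R5 + (1/4)·R2: [0, 0, 3/4, 5/2, 0]
R4 ← R4 + (4)·R3: [0, 0, 0, 0, 0]
R5 ← R5 + R3: [0, 0, 0, 0, 0]
Echelon form has 3 nonzero rows, so rank(A) = 3.
Each nonzero row contributes one pivot column: 3 pivot columns.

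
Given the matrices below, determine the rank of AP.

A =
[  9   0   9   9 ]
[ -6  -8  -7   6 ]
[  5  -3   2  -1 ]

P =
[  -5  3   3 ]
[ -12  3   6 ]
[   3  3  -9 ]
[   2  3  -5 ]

3

First compute AP:
[[  0,  81, -99],
 [117, -45, -33],
 [ 15,   9, -16]]
Now row reduce the product.
Swap R1 ↔ R2
R3 ← R3 − (5/39)·R1: [0, 192/13, -153/13]
R3 ← R3 − (64/351)·R2: [0, 0, 245/39]
3 nonzero rows, so rank(AP) = 3.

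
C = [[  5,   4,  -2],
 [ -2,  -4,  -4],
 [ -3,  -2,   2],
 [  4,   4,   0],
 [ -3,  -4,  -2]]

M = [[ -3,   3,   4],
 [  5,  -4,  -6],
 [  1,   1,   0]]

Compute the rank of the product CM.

First compute CM:
[[  3,  -3,  -4],
 [-18,   6,  16],
 [  1,   1,   0],
 [  8,  -4,  -8],
 [-13,   5,  12]]
Now row reduce the product.
R2 ← R2 + (6)·R1: [0, -12, -8]
R3 ← R3 − (1/3)·R1: [0, 2, 4/3]
R4 ← R4 − (8/3)·R1: [0, 4, 8/3]
R5 ← R5 + (13/3)·R1: [0, -8, -16/3]
R3 ← R3 + (1/6)·R2: [0, 0, 0]
R4 ← R4 + (1/3)·R2: [0, 0, 0]
R5 ← R5 − (2/3)·R2: [0, 0, 0]
2 nonzero rows, so rank(CM) = 2.

2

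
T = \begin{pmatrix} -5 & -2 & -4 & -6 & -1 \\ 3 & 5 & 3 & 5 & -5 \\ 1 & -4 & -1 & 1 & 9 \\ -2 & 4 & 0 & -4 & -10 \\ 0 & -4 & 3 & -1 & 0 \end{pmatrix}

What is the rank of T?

4

Row reduce to echelon form.
R2 ← R2 + (3/5)·R1: [0, 19/5, 3/5, 7/5, -28/5]
R3 ← R3 + (1/5)·R1: [0, -22/5, -9/5, -1/5, 44/5]
R4 ← R4 − (2/5)·R1: [0, 24/5, 8/5, -8/5, -48/5]
R3 ← R3 + (22/19)·R2: [0, 0, -21/19, 27/19, 44/19]
R4 ← R4 − (24/19)·R2: [0, 0, 16/19, -64/19, -48/19]
R5 ← R5 + (20/19)·R2: [0, 0, 69/19, 9/19, -112/19]
R4 ← R4 + (16/21)·R3: [0, 0, 0, -16/7, -16/21]
R5 ← R5 + (23/7)·R3: [0, 0, 0, 36/7, 12/7]
R5 ← R5 + (9/4)·R4: [0, 0, 0, 0, 0]
Echelon form has 4 nonzero rows, so rank(T) = 4.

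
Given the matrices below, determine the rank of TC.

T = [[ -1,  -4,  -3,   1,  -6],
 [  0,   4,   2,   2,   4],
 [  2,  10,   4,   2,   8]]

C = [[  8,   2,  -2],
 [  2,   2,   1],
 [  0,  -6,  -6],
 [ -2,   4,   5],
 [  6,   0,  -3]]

First compute TC:
[[-54,  12,  39],
 [ 28,   4, -10],
 [ 80,   8, -32]]
Now row reduce the product.
R2 ← R2 + (14/27)·R1: [0, 92/9, 92/9]
R3 ← R3 + (40/27)·R1: [0, 232/9, 232/9]
R3 ← R3 − (58/23)·R2: [0, 0, 0]
2 nonzero rows, so rank(TC) = 2.

2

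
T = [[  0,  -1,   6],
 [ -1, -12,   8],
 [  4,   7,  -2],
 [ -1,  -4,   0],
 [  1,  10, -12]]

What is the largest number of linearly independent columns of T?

3

Row reduce to echelon form.
Swap R1 ↔ R2
R3 ← R3 + (4)·R1: [0, -41, 30]
R4 ← R4 − R1: [0, 8, -8]
R5 ← R5 + R1: [0, -2, -4]
R3 ← R3 − (41)·R2: [0, 0, -216]
R4 ← R4 + (8)·R2: [0, 0, 40]
R5 ← R5 − (2)·R2: [0, 0, -16]
R4 ← R4 + (5/27)·R3: [0, 0, 0]
R5 ← R5 − (2/27)·R3: [0, 0, 0]
Echelon form has 3 nonzero rows, so rank(T) = 3.
The rank gives the maximum number of linearly independent columns: 3.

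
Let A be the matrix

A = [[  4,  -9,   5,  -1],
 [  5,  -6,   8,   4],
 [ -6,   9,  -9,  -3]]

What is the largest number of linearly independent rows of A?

2

Row reduce to echelon form.
R2 ← R2 − (5/4)·R1: [0, 21/4, 7/4, 21/4]
R3 ← R3 + (3/2)·R1: [0, -9/2, -3/2, -9/2]
R3 ← R3 + (6/7)·R2: [0, 0, 0, 0]
Echelon form has 2 nonzero rows, so rank(A) = 2.
The rank gives the maximum number of linearly independent rows: 2.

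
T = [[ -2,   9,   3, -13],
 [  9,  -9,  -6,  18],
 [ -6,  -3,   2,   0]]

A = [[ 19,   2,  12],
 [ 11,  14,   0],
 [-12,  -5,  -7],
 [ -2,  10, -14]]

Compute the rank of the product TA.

First compute TA:
[[ 51, -23, 137],
 [108, 102, -102],
 [-171, -64, -86]]
Now row reduce the product.
R2 ← R2 − (36/17)·R1: [0, 2562/17, -6666/17]
R3 ← R3 + (57/17)·R1: [0, -2399/17, 6347/17]
R3 ← R3 + (2399/2562)·R2: [0, 0, 2640/427]
3 nonzero rows, so rank(TA) = 3.

3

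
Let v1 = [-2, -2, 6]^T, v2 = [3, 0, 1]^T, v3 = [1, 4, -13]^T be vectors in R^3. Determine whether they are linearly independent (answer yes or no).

no

Form the matrix with these vectors as rows and row reduce.
R2 ← R2 + (3/2)·R1: [0, -3, 10]
R3 ← R3 + (1/2)·R1: [0, 3, -10]
R3 ← R3 + R2: [0, 0, 0]
2 nonzero rows, so the 3 vectors span a space of dimension 2.
Since 2 < 3, the vectors are linearly dependent.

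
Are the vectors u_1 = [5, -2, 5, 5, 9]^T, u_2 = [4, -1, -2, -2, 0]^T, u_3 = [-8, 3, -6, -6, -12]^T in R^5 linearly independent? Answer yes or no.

no

Form the matrix with these vectors as rows and row reduce.
R2 ← R2 − (4/5)·R1: [0, 3/5, -6, -6, -36/5]
R3 ← R3 + (8/5)·R1: [0, -1/5, 2, 2, 12/5]
R3 ← R3 + (1/3)·R2: [0, 0, 0, 0, 0]
2 nonzero rows, so the 3 vectors span a space of dimension 2.
Since 2 < 3, the vectors are linearly dependent.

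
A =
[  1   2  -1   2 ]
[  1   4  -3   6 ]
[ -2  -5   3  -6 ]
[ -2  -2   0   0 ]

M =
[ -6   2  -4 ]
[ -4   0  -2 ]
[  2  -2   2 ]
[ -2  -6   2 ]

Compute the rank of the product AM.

First compute AM:
[[-20,  -8,  -6],
 [-40, -28,  -6],
 [ 50,  26,  12],
 [ 20,  -4,  12]]
Now row reduce the product.
R2 ← R2 − (2)·R1: [0, -12, 6]
R3 ← R3 + (5/2)·R1: [0, 6, -3]
R4 ← R4 + R1: [0, -12, 6]
R3 ← R3 + (1/2)·R2: [0, 0, 0]
R4 ← R4 − R2: [0, 0, 0]
2 nonzero rows, so rank(AM) = 2.

2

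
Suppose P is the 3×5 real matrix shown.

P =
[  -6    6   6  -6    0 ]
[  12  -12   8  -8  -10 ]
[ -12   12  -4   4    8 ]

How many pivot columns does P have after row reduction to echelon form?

2

Row reduce to echelon form.
R2 ← R2 + (2)·R1: [0, 0, 20, -20, -10]
R3 ← R3 − (2)·R1: [0, 0, -16, 16, 8]
R3 ← R3 + (4/5)·R2: [0, 0, 0, 0, 0]
Echelon form has 2 nonzero rows, so rank(P) = 2.
Each nonzero row contributes one pivot column: 2 pivot columns.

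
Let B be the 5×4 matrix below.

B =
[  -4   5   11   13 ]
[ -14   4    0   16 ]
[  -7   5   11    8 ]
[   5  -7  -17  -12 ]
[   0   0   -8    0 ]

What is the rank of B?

4

Row reduce to echelon form.
R2 ← R2 − (7/2)·R1: [0, -27/2, -77/2, -59/2]
R3 ← R3 − (7/4)·R1: [0, -15/4, -33/4, -59/4]
R4 ← R4 + (5/4)·R1: [0, -3/4, -13/4, 17/4]
R3 ← R3 − (5/18)·R2: [0, 0, 22/9, -59/9]
R4 ← R4 − (1/18)·R2: [0, 0, -10/9, 53/9]
R4 ← R4 + (5/11)·R3: [0, 0, 0, 32/11]
R5 ← R5 + (36/11)·R3: [0, 0, 0, -236/11]
R5 ← R5 + (59/8)·R4: [0, 0, 0, 0]
Echelon form has 4 nonzero rows, so rank(B) = 4.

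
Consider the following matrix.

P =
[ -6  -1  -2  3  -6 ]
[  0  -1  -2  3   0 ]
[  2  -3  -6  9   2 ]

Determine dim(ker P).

Row reduce to echelon form.
R3 ← R3 + (1/3)·R1: [0, -10/3, -20/3, 10, 0]
R3 ← R3 − (10/3)·R2: [0, 0, 0, 0, 0]
2 nonzero rows, so rank(P) = 2.
P has 5 columns; by rank–nullity, nullity = 5 − 2 = 3.

3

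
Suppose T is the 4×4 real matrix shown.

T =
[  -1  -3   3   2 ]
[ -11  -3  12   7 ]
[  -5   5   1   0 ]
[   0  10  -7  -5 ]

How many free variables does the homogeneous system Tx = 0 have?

2

Row reduce to echelon form.
R2 ← R2 − (11)·R1: [0, 30, -21, -15]
R3 ← R3 − (5)·R1: [0, 20, -14, -10]
R3 ← R3 − (2/3)·R2: [0, 0, 0, 0]
R4 ← R4 − (1/3)·R2: [0, 0, 0, 0]
2 nonzero rows, so rank(T) = 2.
T has 4 columns; by rank–nullity, nullity = 4 − 2 = 2.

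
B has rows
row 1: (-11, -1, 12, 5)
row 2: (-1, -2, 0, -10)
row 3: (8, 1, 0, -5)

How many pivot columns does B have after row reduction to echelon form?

Row reduce to echelon form.
R2 ← R2 − (1/11)·R1: [0, -21/11, -12/11, -115/11]
R3 ← R3 + (8/11)·R1: [0, 3/11, 96/11, -15/11]
R3 ← R3 + (1/7)·R2: [0, 0, 60/7, -20/7]
Echelon form has 3 nonzero rows, so rank(B) = 3.
Each nonzero row contributes one pivot column: 3 pivot columns.

3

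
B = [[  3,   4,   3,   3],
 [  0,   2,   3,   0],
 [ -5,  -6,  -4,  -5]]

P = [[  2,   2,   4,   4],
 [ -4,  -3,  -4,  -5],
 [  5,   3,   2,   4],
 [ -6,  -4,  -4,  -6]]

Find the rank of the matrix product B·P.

2

First compute BP:
[[-13,  -9, -10, -14],
 [  7,   3,  -2,   2],
 [ 24,  16,  16,  24]]
Now row reduce the product.
R2 ← R2 + (7/13)·R1: [0, -24/13, -96/13, -72/13]
R3 ← R3 + (24/13)·R1: [0, -8/13, -32/13, -24/13]
R3 ← R3 − (1/3)·R2: [0, 0, 0, 0]
2 nonzero rows, so rank(BP) = 2.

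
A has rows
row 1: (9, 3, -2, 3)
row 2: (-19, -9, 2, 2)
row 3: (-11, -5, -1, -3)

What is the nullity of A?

1

Row reduce to echelon form.
R2 ← R2 + (19/9)·R1: [0, -8/3, -20/9, 25/3]
R3 ← R3 + (11/9)·R1: [0, -4/3, -31/9, 2/3]
R3 ← R3 − (1/2)·R2: [0, 0, -7/3, -7/2]
3 nonzero rows, so rank(A) = 3.
A has 4 columns; by rank–nullity, nullity = 4 − 3 = 1.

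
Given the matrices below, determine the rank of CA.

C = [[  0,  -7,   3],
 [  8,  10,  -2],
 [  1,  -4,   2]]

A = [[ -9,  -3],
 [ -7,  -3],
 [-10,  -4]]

2

First compute CA:
[[ 19,   9],
 [-122, -46],
 [ -1,   1]]
Now row reduce the product.
R2 ← R2 + (122/19)·R1: [0, 224/19]
R3 ← R3 + (1/19)·R1: [0, 28/19]
R3 ← R3 − (1/8)·R2: [0, 0]
2 nonzero rows, so rank(CA) = 2.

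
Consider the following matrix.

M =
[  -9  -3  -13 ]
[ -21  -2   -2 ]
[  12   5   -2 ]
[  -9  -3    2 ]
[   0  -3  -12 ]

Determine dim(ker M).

0

Row reduce to echelon form.
R2 ← R2 − (7/3)·R1: [0, 5, 85/3]
R3 ← R3 + (4/3)·R1: [0, 1, -58/3]
R4 ← R4 − R1: [0, 0, 15]
R3 ← R3 − (1/5)·R2: [0, 0, -25]
R5 ← R5 + (3/5)·R2: [0, 0, 5]
R4 ← R4 + (3/5)·R3: [0, 0, 0]
R5 ← R5 + (1/5)·R3: [0, 0, 0]
3 nonzero rows, so rank(M) = 3.
M has 3 columns; by rank–nullity, nullity = 3 − 3 = 0.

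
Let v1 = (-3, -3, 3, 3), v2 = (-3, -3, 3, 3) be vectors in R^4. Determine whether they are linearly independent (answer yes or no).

no

Form the matrix with these vectors as rows and row reduce.
R2 ← R2 − R1: [0, 0, 0, 0]
1 nonzero row, so the 2 vectors span a space of dimension 1.
Since 1 < 2, the vectors are linearly dependent.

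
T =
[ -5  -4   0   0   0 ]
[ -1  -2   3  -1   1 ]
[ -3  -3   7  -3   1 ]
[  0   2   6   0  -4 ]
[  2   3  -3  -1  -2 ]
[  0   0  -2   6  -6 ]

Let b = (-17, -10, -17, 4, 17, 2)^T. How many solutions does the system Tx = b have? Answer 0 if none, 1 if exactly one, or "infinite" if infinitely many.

Row reduce the augmented matrix [T | b].
R2 ← R2 − (1/5)·R1: [0, -6/5, 3, -1, 1, -33/5]
R3 ← R3 − (3/5)·R1: [0, -3/5, 7, -3, 1, -34/5]
R5 ← R5 + (2/5)·R1: [0, 7/5, -3, -1, -2, 51/5]
R3 ← R3 − (1/2)·R2: [0, 0, 11/2, -5/2, 1/2, -7/2]
R4 ← R4 + (5/3)·R2: [0, 0, 11, -5/3, -7/3, -7]
R5 ← R5 + (7/6)·R2: [0, 0, 1/2, -13/6, -5/6, 5/2]
R4 ← R4 − (2)·R3: [0, 0, 0, 10/3, -10/3, 0]
R5 ← R5 − (1/11)·R3: [0, 0, 0, -64/33, -29/33, 31/11]
R6 ← R6 + (4/11)·R3: [0, 0, 0, 56/11, -64/11, 8/11]
R5 ← R5 + (32/55)·R4: [0, 0, 0, 0, -31/11, 31/11]
R6 ← R6 − (84/55)·R4: [0, 0, 0, 0, -8/11, 8/11]
R6 ← R6 − (8/31)·R5: [0, 0, 0, 0, 0, 0]
The echelon form has 5 nonzero rows, and every pivot lies in the first 5 columns, so rank(T) = rank([T|b]) = 5.
The system is consistent.
rank = 5 = number of unknowns, so the solution is unique.

1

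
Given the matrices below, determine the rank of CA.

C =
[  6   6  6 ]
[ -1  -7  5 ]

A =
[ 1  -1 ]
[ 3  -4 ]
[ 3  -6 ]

2

First compute CA:
[[ 42, -66],
 [ -7,  -1]]
Now row reduce the product.
R2 ← R2 + (1/6)·R1: [0, -12]
2 nonzero rows, so rank(CA) = 2.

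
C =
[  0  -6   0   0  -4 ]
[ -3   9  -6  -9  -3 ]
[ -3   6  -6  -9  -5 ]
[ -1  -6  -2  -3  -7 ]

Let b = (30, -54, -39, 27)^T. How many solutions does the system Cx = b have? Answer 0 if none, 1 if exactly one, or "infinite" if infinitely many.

Row reduce the augmented matrix [C | b].
Swap R1 ↔ R2
R3 ← R3 − R1: [0, -3, 0, 0, -2, 15]
R4 ← R4 − (1/3)·R1: [0, -9, 0, 0, -6, 45]
R3 ← R3 − (1/2)·R2: [0, 0, 0, 0, 0, 0]
R4 ← R4 − (3/2)·R2: [0, 0, 0, 0, 0, 0]
The echelon form has 2 nonzero rows, and every pivot lies in the first 5 columns, so rank(C) = rank([C|b]) = 2.
The system is consistent.
rank = 2 < 5 unknowns, so there are infinitely many solutions.

infinite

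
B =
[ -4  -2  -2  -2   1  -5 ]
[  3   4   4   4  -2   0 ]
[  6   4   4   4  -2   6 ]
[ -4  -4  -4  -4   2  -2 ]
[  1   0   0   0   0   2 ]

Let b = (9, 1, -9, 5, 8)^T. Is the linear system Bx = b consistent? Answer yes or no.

no

Row reduce the augmented matrix [B | b].
R2 ← R2 + (3/4)·R1: [0, 5/2, 5/2, 5/2, -5/4, -15/4, 31/4]
R3 ← R3 + (3/2)·R1: [0, 1, 1, 1, -1/2, -3/2, 9/2]
R4 ← R4 − R1: [0, -2, -2, -2, 1, 3, -4]
R5 ← R5 + (1/4)·R1: [0, -1/2, -1/2, -1/2, 1/4, 3/4, 41/4]
R3 ← R3 − (2/5)·R2: [0, 0, 0, 0, 0, 0, 7/5]
R4 ← R4 + (4/5)·R2: [0, 0, 0, 0, 0, 0, 11/5]
R5 ← R5 + (1/5)·R2: [0, 0, 0, 0, 0, 0, 59/5]
R4 ← R4 − (11/7)·R3: [0, 0, 0, 0, 0, 0, 0]
R5 ← R5 − (59/7)·R3: [0, 0, 0, 0, 0, 0, 0]
The echelon form has 3 nonzero rows; the last pivot sits in the augmented column, so rank(B) = 2 but rank([B|b]) = 3.
Since the ranks differ, the system is inconsistent.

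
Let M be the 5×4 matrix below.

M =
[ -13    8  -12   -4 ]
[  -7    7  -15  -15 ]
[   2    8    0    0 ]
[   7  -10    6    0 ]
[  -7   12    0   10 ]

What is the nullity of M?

Row reduce to echelon form.
R2 ← R2 − (7/13)·R1: [0, 35/13, -111/13, -167/13]
R3 ← R3 + (2/13)·R1: [0, 120/13, -24/13, -8/13]
R4 ← R4 + (7/13)·R1: [0, -74/13, -6/13, -28/13]
R5 ← R5 − (7/13)·R1: [0, 100/13, 84/13, 158/13]
R3 ← R3 − (24/7)·R2: [0, 0, 192/7, 304/7]
R4 ← R4 + (74/35)·R2: [0, 0, -648/35, -1026/35]
R5 ← R5 − (20/7)·R2: [0, 0, 216/7, 342/7]
R4 ← R4 + (27/40)·R3: [0, 0, 0, 0]
R5 ← R5 − (9/8)·R3: [0, 0, 0, 0]
3 nonzero rows, so rank(M) = 3.
M has 4 columns; by rank–nullity, nullity = 4 − 3 = 1.

1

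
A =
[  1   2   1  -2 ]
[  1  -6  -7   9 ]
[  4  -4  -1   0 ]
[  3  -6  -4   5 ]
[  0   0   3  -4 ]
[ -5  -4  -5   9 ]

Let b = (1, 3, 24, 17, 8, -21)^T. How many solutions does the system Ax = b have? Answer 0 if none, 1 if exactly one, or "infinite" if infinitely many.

Row reduce the augmented matrix [A | b].
R2 ← R2 − R1: [0, -8, -8, 11, 2]
R3 ← R3 − (4)·R1: [0, -12, -5, 8, 20]
R4 ← R4 − (3)·R1: [0, -12, -7, 11, 14]
R6 ← R6 + (5)·R1: [0, 6, 0, -1, -16]
R3 ← R3 − (3/2)·R2: [0, 0, 7, -17/2, 17]
R4 ← R4 − (3/2)·R2: [0, 0, 5, -11/2, 11]
R6 ← R6 + (3/4)·R2: [0, 0, -6, 29/4, -29/2]
R4 ← R4 − (5/7)·R3: [0, 0, 0, 4/7, -8/7]
R5 ← R5 − (3/7)·R3: [0, 0, 0, -5/14, 5/7]
R6 ← R6 + (6/7)·R3: [0, 0, 0, -1/28, 1/14]
R5 ← R5 + (5/8)·R4: [0, 0, 0, 0, 0]
R6 ← R6 + (1/16)·R4: [0, 0, 0, 0, 0]
The echelon form has 4 nonzero rows, and every pivot lies in the first 4 columns, so rank(A) = rank([A|b]) = 4.
The system is consistent.
rank = 4 = number of unknowns, so the solution is unique.

1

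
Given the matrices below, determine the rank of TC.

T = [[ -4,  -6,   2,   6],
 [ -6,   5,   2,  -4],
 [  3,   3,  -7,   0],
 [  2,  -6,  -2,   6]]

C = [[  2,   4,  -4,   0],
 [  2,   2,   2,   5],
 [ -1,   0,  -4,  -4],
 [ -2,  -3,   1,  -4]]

3

First compute TC:
[[-34, -46,   2, -62],
 [  4,  -2,  22,  33],
 [ 19,  18,  22,  43],
 [-18, -22,  -6, -46]]
Now row reduce the product.
R2 ← R2 + (2/17)·R1: [0, -126/17, 378/17, 437/17]
R3 ← R3 + (19/34)·R1: [0, -131/17, 393/17, 142/17]
R4 ← R4 − (9/17)·R1: [0, 40/17, -120/17, -224/17]
R3 ← R3 − (131/126)·R2: [0, 0, 0, -2315/126]
R4 ← R4 + (20/63)·R2: [0, 0, 0, -316/63]
R4 ← R4 − (632/2315)·R3: [0, 0, 0, 0]
3 nonzero rows, so rank(TC) = 3.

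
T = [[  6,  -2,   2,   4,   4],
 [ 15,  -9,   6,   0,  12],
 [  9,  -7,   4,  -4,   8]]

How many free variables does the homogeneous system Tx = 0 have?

3

Row reduce to echelon form.
R2 ← R2 − (5/2)·R1: [0, -4, 1, -10, 2]
R3 ← R3 − (3/2)·R1: [0, -4, 1, -10, 2]
R3 ← R3 − R2: [0, 0, 0, 0, 0]
2 nonzero rows, so rank(T) = 2.
T has 5 columns; by rank–nullity, nullity = 5 − 2 = 3.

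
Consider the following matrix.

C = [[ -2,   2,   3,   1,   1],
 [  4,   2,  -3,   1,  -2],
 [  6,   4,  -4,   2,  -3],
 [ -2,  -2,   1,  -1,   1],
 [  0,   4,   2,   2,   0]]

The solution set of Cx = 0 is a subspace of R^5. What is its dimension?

3

Row reduce to echelon form.
R2 ← R2 + (2)·R1: [0, 6, 3, 3, 0]
R3 ← R3 + (3)·R1: [0, 10, 5, 5, 0]
R4 ← R4 − R1: [0, -4, -2, -2, 0]
R3 ← R3 − (5/3)·R2: [0, 0, 0, 0, 0]
R4 ← R4 + (2/3)·R2: [0, 0, 0, 0, 0]
R5 ← R5 − (2/3)·R2: [0, 0, 0, 0, 0]
2 nonzero rows, so rank(C) = 2.
C has 5 columns; by rank–nullity, nullity = 5 − 2 = 3.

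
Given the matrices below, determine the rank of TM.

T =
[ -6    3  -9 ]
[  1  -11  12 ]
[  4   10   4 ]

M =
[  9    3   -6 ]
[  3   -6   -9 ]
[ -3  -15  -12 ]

2

First compute TM:
[[-18,  99, 117],
 [-60, -111, -51],
 [ 54, -108, -162]]
Now row reduce the product.
R2 ← R2 − (10/3)·R1: [0, -441, -441]
R3 ← R3 + (3)·R1: [0, 189, 189]
R3 ← R3 + (3/7)·R2: [0, 0, 0]
2 nonzero rows, so rank(TM) = 2.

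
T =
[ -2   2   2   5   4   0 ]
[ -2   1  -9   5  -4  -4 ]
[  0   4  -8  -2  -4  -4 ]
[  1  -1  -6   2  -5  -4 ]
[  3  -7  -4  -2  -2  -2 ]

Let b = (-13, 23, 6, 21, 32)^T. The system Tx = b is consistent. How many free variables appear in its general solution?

1

Row reduce the augmented matrix [T | b].
R2 ← R2 − R1: [0, -1, -11, 0, -8, -4, 36]
R4 ← R4 + (1/2)·R1: [0, 0, -5, 9/2, -3, -4, 29/2]
R5 ← R5 + (3/2)·R1: [0, -4, -1, 11/2, 4, -2, 25/2]
R3 ← R3 + (4)·R2: [0, 0, -52, -2, -36, -20, 150]
R5 ← R5 − (4)·R2: [0, 0, 43, 11/2, 36, 14, -263/2]
R4 ← R4 − (5/52)·R3: [0, 0, 0, 61/13, 6/13, -27/13, 1/13]
R5 ← R5 + (43/52)·R3: [0, 0, 0, 50/13, 81/13, -33/13, -97/13]
R5 ← R5 − (50/61)·R4: [0, 0, 0, 0, 357/61, -51/61, -459/61]
The echelon form has 5 nonzero rows, and every pivot lies in the first 6 columns, so rank(T) = rank([T|b]) = 5.
The system is consistent.
Free variables = (unknowns) − (rank) = 6 − 5 = 1.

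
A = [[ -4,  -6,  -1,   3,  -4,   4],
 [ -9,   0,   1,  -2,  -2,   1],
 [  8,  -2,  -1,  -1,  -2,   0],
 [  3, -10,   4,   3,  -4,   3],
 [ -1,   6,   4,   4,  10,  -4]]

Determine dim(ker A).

Row reduce to echelon form.
R2 ← R2 − (9/4)·R1: [0, 27/2, 13/4, -35/4, 7, -8]
R3 ← R3 + (2)·R1: [0, -14, -3, 5, -10, 8]
R4 ← R4 + (3/4)·R1: [0, -29/2, 13/4, 21/4, -7, 6]
R5 ← R5 − (1/4)·R1: [0, 15/2, 17/4, 13/4, 11, -5]
R3 ← R3 + (28/27)·R2: [0, 0, 10/27, -110/27, -74/27, -8/27]
R4 ← R4 + (29/27)·R2: [0, 0, 182/27, -112/27, 14/27, -70/27]
R5 ← R5 − (5/9)·R2: [0, 0, 22/9, 73/9, 64/9, -5/9]
R4 ← R4 − (91/5)·R3: [0, 0, 0, 70, 252/5, 14/5]
R5 ← R5 − (33/5)·R3: [0, 0, 0, 35, 126/5, 7/5]
R5 ← R5 − (1/2)·R4: [0, 0, 0, 0, 0, 0]
4 nonzero rows, so rank(A) = 4.
A has 6 columns; by rank–nullity, nullity = 6 − 4 = 2.

2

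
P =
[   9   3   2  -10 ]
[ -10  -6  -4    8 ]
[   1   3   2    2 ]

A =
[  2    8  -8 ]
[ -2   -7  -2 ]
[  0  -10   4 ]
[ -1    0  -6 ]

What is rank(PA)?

First compute PA:
[[ 22,  31, -10],
 [-16,   2,  28],
 [ -6, -33, -18]]
Now row reduce the product.
R2 ← R2 + (8/11)·R1: [0, 270/11, 228/11]
R3 ← R3 + (3/11)·R1: [0, -270/11, -228/11]
R3 ← R3 + R2: [0, 0, 0]
2 nonzero rows, so rank(PA) = 2.

2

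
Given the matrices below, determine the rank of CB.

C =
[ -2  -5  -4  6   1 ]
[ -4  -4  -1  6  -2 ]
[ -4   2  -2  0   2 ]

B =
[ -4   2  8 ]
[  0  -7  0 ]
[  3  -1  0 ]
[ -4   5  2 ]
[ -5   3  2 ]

3

First compute CB:
[[-33,  68,  -2],
 [ -1,  45, -24],
 [  0, -14, -28]]
Now row reduce the product.
R2 ← R2 − (1/33)·R1: [0, 1417/33, -790/33]
R3 ← R3 + (462/1417)·R2: [0, 0, -50736/1417]
3 nonzero rows, so rank(CB) = 3.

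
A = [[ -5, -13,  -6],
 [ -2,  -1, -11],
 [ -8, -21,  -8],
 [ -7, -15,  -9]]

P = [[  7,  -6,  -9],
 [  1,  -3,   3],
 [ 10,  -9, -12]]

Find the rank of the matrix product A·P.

First compute AP:
[[-108, 123,  78],
 [-125, 114, 147],
 [-157, 183, 105],
 [-154, 168, 126]]
Now row reduce the product.
R2 ← R2 − (125/108)·R1: [0, -1021/36, 1021/18]
R3 ← R3 − (157/108)·R1: [0, 151/36, -151/18]
R4 ← R4 − (77/54)·R1: [0, -133/18, 133/9]
R3 ← R3 + (151/1021)·R2: [0, 0, 0]
R4 ← R4 − (266/1021)·R2: [0, 0, 0]
2 nonzero rows, so rank(AP) = 2.

2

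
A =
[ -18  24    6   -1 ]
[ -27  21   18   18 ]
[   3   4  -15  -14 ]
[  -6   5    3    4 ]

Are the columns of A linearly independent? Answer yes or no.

Row reduce A to echelon form.
R2 ← R2 − (3/2)·R1: [0, -15, 9, 39/2]
R3 ← R3 + (1/6)·R1: [0, 8, -14, -85/6]
R4 ← R4 − (1/3)·R1: [0, -3, 1, 13/3]
R3 ← R3 + (8/15)·R2: [0, 0, -46/5, -113/30]
R4 ← R4 − (1/5)·R2: [0, 0, -4/5, 13/30]
R4 ← R4 − (2/23)·R3: [0, 0, 0, 35/46]
4 pivots among 4 columns.
Every column is a pivot column, so the columns are linearly independent.

yes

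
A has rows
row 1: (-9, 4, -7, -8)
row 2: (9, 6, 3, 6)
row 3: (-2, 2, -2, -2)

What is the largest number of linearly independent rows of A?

Row reduce to echelon form.
R2 ← R2 + R1: [0, 10, -4, -2]
R3 ← R3 − (2/9)·R1: [0, 10/9, -4/9, -2/9]
R3 ← R3 − (1/9)·R2: [0, 0, 0, 0]
Echelon form has 2 nonzero rows, so rank(A) = 2.
The rank gives the maximum number of linearly independent rows: 2.

2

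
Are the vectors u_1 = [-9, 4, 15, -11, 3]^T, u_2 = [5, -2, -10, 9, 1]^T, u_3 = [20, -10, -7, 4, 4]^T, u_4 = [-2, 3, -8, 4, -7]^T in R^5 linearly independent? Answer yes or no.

Form the matrix with these vectors as rows and row reduce.
R2 ← R2 + (5/9)·R1: [0, 2/9, -5/3, 26/9, 8/3]
R3 ← R3 + (20/9)·R1: [0, -10/9, 79/3, -184/9, 32/3]
R4 ← R4 − (2/9)·R1: [0, 19/9, -34/3, 58/9, -23/3]
R3 ← R3 + (5)·R2: [0, 0, 18, -6, 24]
R4 ← R4 − (19/2)·R2: [0, 0, 9/2, -21, -33]
R4 ← R4 − (1/4)·R3: [0, 0, 0, -39/2, -39]
4 nonzero rows, so the 4 vectors span a space of dimension 4.
Since 4 = 4, the vectors are linearly independent.

yes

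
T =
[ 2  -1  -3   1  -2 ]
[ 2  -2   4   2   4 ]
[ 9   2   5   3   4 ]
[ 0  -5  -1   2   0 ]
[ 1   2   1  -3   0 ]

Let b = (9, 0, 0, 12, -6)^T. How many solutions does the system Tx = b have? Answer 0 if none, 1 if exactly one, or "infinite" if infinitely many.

Row reduce the augmented matrix [T | b].
R2 ← R2 − R1: [0, -1, 7, 1, 6, -9]
R3 ← R3 − (9/2)·R1: [0, 13/2, 37/2, -3/2, 13, -81/2]
R5 ← R5 − (1/2)·R1: [0, 5/2, 5/2, -7/2, 1, -21/2]
R3 ← R3 + (13/2)·R2: [0, 0, 64, 5, 52, -99]
R4 ← R4 − (5)·R2: [0, 0, -36, -3, -30, 57]
R5 ← R5 + (5/2)·R2: [0, 0, 20, -1, 16, -33]
R4 ← R4 + (9/16)·R3: [0, 0, 0, -3/16, -3/4, 21/16]
R5 ← R5 − (5/16)·R3: [0, 0, 0, -41/16, -1/4, -33/16]
R5 ← R5 − (41/3)·R4: [0, 0, 0, 0, 10, -20]
The echelon form has 5 nonzero rows, and every pivot lies in the first 5 columns, so rank(T) = rank([T|b]) = 5.
The system is consistent.
rank = 5 = number of unknowns, so the solution is unique.

1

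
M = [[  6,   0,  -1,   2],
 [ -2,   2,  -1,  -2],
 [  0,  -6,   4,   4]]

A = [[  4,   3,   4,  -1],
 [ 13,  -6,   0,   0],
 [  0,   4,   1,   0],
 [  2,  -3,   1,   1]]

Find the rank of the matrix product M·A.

2

First compute MA:
[[ 28,   8,  25,  -4],
 [ 14, -16, -11,   0],
 [-70,  40,   8,   4]]
Now row reduce the product.
R2 ← R2 − (1/2)·R1: [0, -20, -47/2, 2]
R3 ← R3 + (5/2)·R1: [0, 60, 141/2, -6]
R3 ← R3 + (3)·R2: [0, 0, 0, 0]
2 nonzero rows, so rank(MA) = 2.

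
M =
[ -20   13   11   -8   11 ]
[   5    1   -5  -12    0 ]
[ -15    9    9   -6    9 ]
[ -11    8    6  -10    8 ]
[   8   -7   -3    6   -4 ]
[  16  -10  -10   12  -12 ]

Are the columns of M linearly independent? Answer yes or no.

Row reduce M to echelon form.
R2 ← R2 + (1/4)·R1: [0, 17/4, -9/4, -14, 11/4]
R3 ← R3 − (3/4)·R1: [0, -3/4, 3/4, 0, 3/4]
R4 ← R4 − (11/20)·R1: [0, 17/20, -1/20, -28/5, 39/20]
R5 ← R5 + (2/5)·R1: [0, -9/5, 7/5, 14/5, 2/5]
R6 ← R6 + (4/5)·R1: [0, 2/5, -6/5, 28/5, -16/5]
R3 ← R3 + (3/17)·R2: [0, 0, 6/17, -42/17, 21/17]
R4 ← R4 − (1/5)·R2: [0, 0, 2/5, -14/5, 7/5]
R5 ← R5 + (36/85)·R2: [0, 0, 38/85, -266/85, 133/85]
R6 ← R6 − (8/85)·R2: [0, 0, -84/85, 588/85, -294/85]
R4 ← R4 − (17/15)·R3: [0, 0, 0, 0, 0]
R5 ← R5 − (19/15)·R3: [0, 0, 0, 0, 0]
R6 ← R6 + (14/5)·R3: [0, 0, 0, 0, 0]
3 pivots among 5 columns.
Only 3 < 5 pivot columns, so the columns are linearly dependent.

no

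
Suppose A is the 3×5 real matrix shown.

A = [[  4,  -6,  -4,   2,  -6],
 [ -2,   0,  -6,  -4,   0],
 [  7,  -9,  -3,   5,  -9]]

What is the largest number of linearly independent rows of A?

2

Row reduce to echelon form.
R2 ← R2 + (1/2)·R1: [0, -3, -8, -3, -3]
R3 ← R3 − (7/4)·R1: [0, 3/2, 4, 3/2, 3/2]
R3 ← R3 + (1/2)·R2: [0, 0, 0, 0, 0]
Echelon form has 2 nonzero rows, so rank(A) = 2.
The rank gives the maximum number of linearly independent rows: 2.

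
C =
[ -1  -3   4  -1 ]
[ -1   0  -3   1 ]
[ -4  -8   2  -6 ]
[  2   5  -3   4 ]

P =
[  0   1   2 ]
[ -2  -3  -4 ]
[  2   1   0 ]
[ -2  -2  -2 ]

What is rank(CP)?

2

First compute CP:
[[ 16,  14,  12],
 [ -8,  -6,  -4],
 [ 32,  34,  36],
 [-24, -24, -24]]
Now row reduce the product.
R2 ← R2 + (1/2)·R1: [0, 1, 2]
R3 ← R3 − (2)·R1: [0, 6, 12]
R4 ← R4 + (3/2)·R1: [0, -3, -6]
R3 ← R3 − (6)·R2: [0, 0, 0]
R4 ← R4 + (3)·R2: [0, 0, 0]
2 nonzero rows, so rank(CP) = 2.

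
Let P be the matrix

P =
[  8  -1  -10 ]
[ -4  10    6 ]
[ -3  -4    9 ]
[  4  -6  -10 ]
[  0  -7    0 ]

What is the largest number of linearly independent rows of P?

Row reduce to echelon form.
R2 ← R2 + (1/2)·R1: [0, 19/2, 1]
R3 ← R3 + (3/8)·R1: [0, -35/8, 21/4]
R4 ← R4 − (1/2)·R1: [0, -11/2, -5]
R3 ← R3 + (35/76)·R2: [0, 0, 217/38]
R4 ← R4 + (11/19)·R2: [0, 0, -84/19]
R5 ← R5 + (14/19)·R2: [0, 0, 14/19]
R4 ← R4 + (24/31)·R3: [0, 0, 0]
R5 ← R5 − (4/31)·R3: [0, 0, 0]
Echelon form has 3 nonzero rows, so rank(P) = 3.
The rank gives the maximum number of linearly independent rows: 3.

3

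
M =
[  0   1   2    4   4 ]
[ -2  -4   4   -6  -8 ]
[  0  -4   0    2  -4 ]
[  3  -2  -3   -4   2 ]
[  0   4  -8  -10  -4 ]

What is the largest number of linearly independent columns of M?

5

Row reduce to echelon form.
Swap R1 ↔ R2
R4 ← R4 + (3/2)·R1: [0, -8, 3, -13, -10]
R3 ← R3 + (4)·R2: [0, 0, 8, 18, 12]
R4 ← R4 + (8)·R2: [0, 0, 19, 19, 22]
R5 ← R5 − (4)·R2: [0, 0, -16, -26, -20]
R4 ← R4 − (19/8)·R3: [0, 0, 0, -95/4, -13/2]
R5 ← R5 + (2)·R3: [0, 0, 0, 10, 4]
R5 ← R5 + (8/19)·R4: [0, 0, 0, 0, 24/19]
Echelon form has 5 nonzero rows, so rank(M) = 5.
The rank gives the maximum number of linearly independent columns: 5.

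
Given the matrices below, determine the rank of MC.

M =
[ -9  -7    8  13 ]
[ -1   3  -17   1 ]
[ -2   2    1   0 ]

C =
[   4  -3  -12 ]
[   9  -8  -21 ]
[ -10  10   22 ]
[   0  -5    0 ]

First compute MC:
[[-179,  98, 431],
 [193, -196, -425],
 [  0,   0,   4]]
Now row reduce the product.
R2 ← R2 + (193/179)·R1: [0, -16170/179, 7108/179]
3 nonzero rows, so rank(MC) = 3.

3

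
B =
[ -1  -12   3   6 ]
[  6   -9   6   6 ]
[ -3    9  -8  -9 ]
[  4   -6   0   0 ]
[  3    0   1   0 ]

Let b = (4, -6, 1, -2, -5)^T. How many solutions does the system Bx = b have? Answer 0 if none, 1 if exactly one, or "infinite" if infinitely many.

Row reduce the augmented matrix [B | b].
R2 ← R2 + (6)·R1: [0, -81, 24, 42, 18]
R3 ← R3 − (3)·R1: [0, 45, -17, -27, -11]
R4 ← R4 + (4)·R1: [0, -54, 12, 24, 14]
R5 ← R5 + (3)·R1: [0, -36, 10, 18, 7]
R3 ← R3 + (5/9)·R2: [0, 0, -11/3, -11/3, -1]
R4 ← R4 − (2/3)·R2: [0, 0, -4, -4, 2]
R5 ← R5 − (4/9)·R2: [0, 0, -2/3, -2/3, -1]
R4 ← R4 − (12/11)·R3: [0, 0, 0, 0, 34/11]
R5 ← R5 − (2/11)·R3: [0, 0, 0, 0, -9/11]
R5 ← R5 + (9/34)·R4: [0, 0, 0, 0, 0]
The echelon form has 4 nonzero rows; the last pivot sits in the augmented column, so rank(B) = 3 but rank([B|b]) = 4.
Since the ranks differ, the system is inconsistent.
It has no solutions.

0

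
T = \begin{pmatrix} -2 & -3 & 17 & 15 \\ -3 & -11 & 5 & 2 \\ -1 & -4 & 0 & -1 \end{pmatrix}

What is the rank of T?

Row reduce to echelon form.
R2 ← R2 − (3/2)·R1: [0, -13/2, -41/2, -41/2]
R3 ← R3 − (1/2)·R1: [0, -5/2, -17/2, -17/2]
R3 ← R3 − (5/13)·R2: [0, 0, -8/13, -8/13]
Echelon form has 3 nonzero rows, so rank(T) = 3.

3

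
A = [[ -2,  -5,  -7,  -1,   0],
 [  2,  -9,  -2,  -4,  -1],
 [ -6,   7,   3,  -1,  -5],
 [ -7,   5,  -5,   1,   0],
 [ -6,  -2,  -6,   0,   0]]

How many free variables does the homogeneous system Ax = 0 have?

0

Row reduce to echelon form.
R2 ← R2 + R1: [0, -14, -9, -5, -1]
R3 ← R3 − (3)·R1: [0, 22, 24, 2, -5]
R4 ← R4 − (7/2)·R1: [0, 45/2, 39/2, 9/2, 0]
R5 ← R5 − (3)·R1: [0, 13, 15, 3, 0]
R3 ← R3 + (11/7)·R2: [0, 0, 69/7, -41/7, -46/7]
R4 ← R4 + (45/28)·R2: [0, 0, 141/28, -99/28, -45/28]
R5 ← R5 + (13/14)·R2: [0, 0, 93/14, -23/14, -13/14]
R4 ← R4 − (47/92)·R3: [0, 0, 0, -25/46, 7/4]
R5 ← R5 − (31/46)·R3: [0, 0, 0, 53/23, 7/2]
R5 ← R5 + (106/25)·R4: [0, 0, 0, 0, 273/25]
5 nonzero rows, so rank(A) = 5.
A has 5 columns; by rank–nullity, nullity = 5 − 5 = 0.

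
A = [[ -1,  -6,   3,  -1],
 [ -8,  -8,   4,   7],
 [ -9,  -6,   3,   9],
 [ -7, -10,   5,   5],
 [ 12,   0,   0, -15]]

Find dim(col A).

Row reduce to echelon form.
R2 ← R2 − (8)·R1: [0, 40, -20, 15]
R3 ← R3 − (9)·R1: [0, 48, -24, 18]
R4 ← R4 − (7)·R1: [0, 32, -16, 12]
R5 ← R5 + (12)·R1: [0, -72, 36, -27]
R3 ← R3 − (6/5)·R2: [0, 0, 0, 0]
R4 ← R4 − (4/5)·R2: [0, 0, 0, 0]
R5 ← R5 + (9/5)·R2: [0, 0, 0, 0]
Echelon form has 2 nonzero rows, so rank(A) = 2.
The column space has dimension equal to the rank: 2.

2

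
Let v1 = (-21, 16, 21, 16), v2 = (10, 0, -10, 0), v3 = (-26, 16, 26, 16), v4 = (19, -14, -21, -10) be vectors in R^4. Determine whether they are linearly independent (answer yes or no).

no

Form the matrix with these vectors as rows and row reduce.
R2 ← R2 + (10/21)·R1: [0, 160/21, 0, 160/21]
R3 ← R3 − (26/21)·R1: [0, -80/21, 0, -80/21]
R4 ← R4 + (19/21)·R1: [0, 10/21, -2, 94/21]
R3 ← R3 + (1/2)·R2: [0, 0, 0, 0]
R4 ← R4 − (1/16)·R2: [0, 0, -2, 4]
Swap R3 ↔ R4
3 nonzero rows, so the 4 vectors span a space of dimension 3.
Since 3 < 4, the vectors are linearly dependent.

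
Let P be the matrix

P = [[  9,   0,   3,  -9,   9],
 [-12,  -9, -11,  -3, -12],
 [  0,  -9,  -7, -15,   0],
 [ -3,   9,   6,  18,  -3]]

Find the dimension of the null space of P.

3

Row reduce to echelon form.
R2 ← R2 + (4/3)·R1: [0, -9, -7, -15, 0]
R4 ← R4 + (1/3)·R1: [0, 9, 7, 15, 0]
R3 ← R3 − R2: [0, 0, 0, 0, 0]
R4 ← R4 + R2: [0, 0, 0, 0, 0]
2 nonzero rows, so rank(P) = 2.
P has 5 columns; by rank–nullity, nullity = 5 − 2 = 3.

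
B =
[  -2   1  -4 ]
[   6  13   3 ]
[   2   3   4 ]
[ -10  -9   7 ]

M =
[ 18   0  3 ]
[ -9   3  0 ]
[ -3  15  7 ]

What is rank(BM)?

First compute BM:
[[-33, -57, -34],
 [-18,  84,  39],
 [ -3,  69,  34],
 [-120,  78,  19]]
Now row reduce the product.
R2 ← R2 − (6/11)·R1: [0, 1266/11, 633/11]
R3 ← R3 − (1/11)·R1: [0, 816/11, 408/11]
R4 ← R4 − (40/11)·R1: [0, 3138/11, 1569/11]
R3 ← R3 − (136/211)·R2: [0, 0, 0]
R4 ← R4 − (523/211)·R2: [0, 0, 0]
2 nonzero rows, so rank(BM) = 2.

2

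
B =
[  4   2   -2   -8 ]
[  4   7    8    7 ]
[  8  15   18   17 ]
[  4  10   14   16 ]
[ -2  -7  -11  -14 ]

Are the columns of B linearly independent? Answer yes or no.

no

Row reduce B to echelon form.
R2 ← R2 − R1: [0, 5, 10, 15]
R3 ← R3 − (2)·R1: [0, 11, 22, 33]
R4 ← R4 − R1: [0, 8, 16, 24]
R5 ← R5 + (1/2)·R1: [0, -6, -12, -18]
R3 ← R3 − (11/5)·R2: [0, 0, 0, 0]
R4 ← R4 − (8/5)·R2: [0, 0, 0, 0]
R5 ← R5 + (6/5)·R2: [0, 0, 0, 0]
2 pivots among 4 columns.
Only 2 < 4 pivot columns, so the columns are linearly dependent.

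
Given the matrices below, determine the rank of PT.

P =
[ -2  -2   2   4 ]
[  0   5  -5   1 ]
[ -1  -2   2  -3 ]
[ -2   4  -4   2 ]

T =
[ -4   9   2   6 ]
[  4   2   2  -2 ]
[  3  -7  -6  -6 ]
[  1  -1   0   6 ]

3

First compute PT:
[[ 10, -40, -20,   4],
 [  6,  44,  40,  26],
 [ -1, -24, -18, -32],
 [ 14,  16,  28,  16]]
Now row reduce the product.
R2 ← R2 − (3/5)·R1: [0, 68, 52, 118/5]
R3 ← R3 + (1/10)·R1: [0, -28, -20, -158/5]
R4 ← R4 − (7/5)·R1: [0, 72, 56, 52/5]
R3 ← R3 + (7/17)·R2: [0, 0, 24/17, -372/17]
R4 ← R4 − (18/17)·R2: [0, 0, 16/17, -248/17]
R4 ← R4 − (2/3)·R3: [0, 0, 0, 0]
3 nonzero rows, so rank(PT) = 3.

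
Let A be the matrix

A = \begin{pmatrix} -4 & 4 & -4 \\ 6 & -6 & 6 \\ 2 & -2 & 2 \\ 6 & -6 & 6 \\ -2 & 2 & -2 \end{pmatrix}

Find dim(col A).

1

Row reduce to echelon form.
R2 ← R2 + (3/2)·R1: [0, 0, 0]
R3 ← R3 + (1/2)·R1: [0, 0, 0]
R4 ← R4 + (3/2)·R1: [0, 0, 0]
R5 ← R5 − (1/2)·R1: [0, 0, 0]
Echelon form has 1 nonzero row, so rank(A) = 1.
The column space has dimension equal to the rank: 1.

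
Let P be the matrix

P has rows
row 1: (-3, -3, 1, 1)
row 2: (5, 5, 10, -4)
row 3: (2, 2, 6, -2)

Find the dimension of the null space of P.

2

Row reduce to echelon form.
R2 ← R2 + (5/3)·R1: [0, 0, 35/3, -7/3]
R3 ← R3 + (2/3)·R1: [0, 0, 20/3, -4/3]
R3 ← R3 − (4/7)·R2: [0, 0, 0, 0]
2 nonzero rows, so rank(P) = 2.
P has 4 columns; by rank–nullity, nullity = 4 − 2 = 2.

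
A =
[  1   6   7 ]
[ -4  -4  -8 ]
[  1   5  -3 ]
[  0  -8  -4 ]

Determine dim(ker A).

0

Row reduce to echelon form.
R2 ← R2 + (4)·R1: [0, 20, 20]
R3 ← R3 − R1: [0, -1, -10]
R3 ← R3 + (1/20)·R2: [0, 0, -9]
R4 ← R4 + (2/5)·R2: [0, 0, 4]
R4 ← R4 + (4/9)·R3: [0, 0, 0]
3 nonzero rows, so rank(A) = 3.
A has 3 columns; by rank–nullity, nullity = 3 − 3 = 0.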